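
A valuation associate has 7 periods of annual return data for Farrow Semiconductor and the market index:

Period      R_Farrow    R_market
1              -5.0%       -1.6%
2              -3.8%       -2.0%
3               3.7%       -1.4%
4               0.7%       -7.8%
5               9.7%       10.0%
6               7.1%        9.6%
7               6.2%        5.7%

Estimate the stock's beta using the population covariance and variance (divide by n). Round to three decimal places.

Mean R_i = (-5.0 − 3.8 + 3.7 + 0.7 + 9.7 + 7.1 + 6.2) / 7 = 2.6571%
Mean R_m = (-1.6 − 2.0 − 1.4 − 7.8 + 10.0 + 9.6 + 5.7) / 7 = 1.7857%
Σ(R_i − R̄_i)(R_m − R̄_m) = 172.2457  ⇒  Cov = 172.2457 / 7 = 24.6065
Σ(R_m − R̄_m)² = 271.6886  ⇒  Var(R_m) = 271.6886 / 7 = 38.8127
β = Cov / Var(R_m) = 24.6065 / 38.8127 = 0.6340

0.634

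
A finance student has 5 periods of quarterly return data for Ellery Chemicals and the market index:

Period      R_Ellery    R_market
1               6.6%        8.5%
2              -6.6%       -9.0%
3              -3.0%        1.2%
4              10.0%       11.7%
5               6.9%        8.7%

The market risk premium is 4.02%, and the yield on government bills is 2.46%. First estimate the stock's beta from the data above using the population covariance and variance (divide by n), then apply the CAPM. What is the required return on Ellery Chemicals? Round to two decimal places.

5.79%

Mean R_i = (6.6 − 6.6 − 3.0 + 10.0 + 6.9) / 5 = 2.7800%
Mean R_m = (8.5 − 9.0 + 1.2 + 11.7 + 8.7) / 5 = 4.2200%
Σ(R_i − R̄_i)(R_m − R̄_m) = 230.2720  ⇒  Cov = 230.2720 / 5 = 46.0544
Σ(R_m − R̄_m)² = 278.2280  ⇒  Var(R_m) = 278.2280 / 5 = 55.6456
β = Cov / Var(R_m) = 46.0544 / 55.6456 = 0.8276
E(R) = R_f + β × MRP = 2.46% + 0.8276 × 4.02% = 5.79%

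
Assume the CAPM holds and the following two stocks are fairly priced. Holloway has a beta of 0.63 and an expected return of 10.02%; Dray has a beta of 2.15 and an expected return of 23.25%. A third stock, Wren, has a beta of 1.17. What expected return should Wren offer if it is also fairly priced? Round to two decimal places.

MRP (SML slope) = (23.25% − 10.02%) / (2.15 − 0.63) = 13.23% / 1.52 = 8.7039%
R_f (intercept) = 10.02% − 0.63 × 8.7039% = 4.5365%
E(R_Wren) = R_f + β × MRP = 4.5365% + 1.17 × 8.7039% = 14.72%

14.72%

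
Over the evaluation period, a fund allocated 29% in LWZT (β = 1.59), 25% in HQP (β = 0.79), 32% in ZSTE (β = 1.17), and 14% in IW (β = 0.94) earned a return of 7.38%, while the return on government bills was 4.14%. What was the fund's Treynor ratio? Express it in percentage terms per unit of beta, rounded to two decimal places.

2.78%

β_P = 0.29×1.59 + 0.25×0.79 + 0.32×1.17 + 0.14×0.94 = 1.1646
Treynor = (R_P − R_f) / β_P = (7.38% − 4.14%) / 1.1646 = 3.24% / 1.1646 = 2.78%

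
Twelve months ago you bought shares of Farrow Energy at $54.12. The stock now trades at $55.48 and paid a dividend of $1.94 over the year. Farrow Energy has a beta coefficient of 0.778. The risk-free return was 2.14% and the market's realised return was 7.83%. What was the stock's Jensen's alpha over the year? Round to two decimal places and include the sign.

Realised HPR = (P1 + D1 − P0) / P0 = (55.48 + 1.94 − 54.12) / 54.12 = 3.30 / 54.12 = 6.0976%
MRP = 7.83% − 2.14% = 5.69%
CAPM required = R_f + β·MRP = 2.14% + 0.778 × 5.69% = 6.56682%
α = realised − required = 6.0976% − 6.56682% = -0.47%

-0.47%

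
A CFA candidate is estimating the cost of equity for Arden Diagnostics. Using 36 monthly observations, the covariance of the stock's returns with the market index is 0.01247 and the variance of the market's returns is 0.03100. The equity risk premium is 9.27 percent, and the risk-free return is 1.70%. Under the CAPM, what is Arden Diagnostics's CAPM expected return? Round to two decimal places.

β = Cov(R_i, R_m) / Var(R_m) = 0.01247 / 0.03100 = 0.4023
E(R) = R_f + β × MRP = 1.70% + 0.4023 × 9.27% = 5.43%

5.43%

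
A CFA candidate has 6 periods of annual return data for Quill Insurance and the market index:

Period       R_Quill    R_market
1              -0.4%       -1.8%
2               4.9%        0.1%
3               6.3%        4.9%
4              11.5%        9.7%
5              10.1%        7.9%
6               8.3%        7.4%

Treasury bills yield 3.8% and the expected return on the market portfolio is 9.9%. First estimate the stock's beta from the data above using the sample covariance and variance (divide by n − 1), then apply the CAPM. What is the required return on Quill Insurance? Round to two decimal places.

Mean R_i = (-0.4 + 4.9 + 6.3 + 11.5 + 10.1 + 8.3) / 6 = 6.7833%
Mean R_m = (-1.8 + 0.1 + 4.9 + 9.7 + 7.9 + 7.4) / 6 = 4.7000%
Σ(R_i − R̄_i)(R_m − R̄_m) = 93.5500  ⇒  Cov = 93.5500 / 5 = 18.7100
Σ(R_m − R̄_m)² = 105.9800  ⇒  Var(R_m) = 105.9800 / 5 = 21.1960
β = Cov / Var(R_m) = 18.7100 / 21.1960 = 0.8827
MRP = 9.9% − 3.8% = 6.10%
E(R) = R_f + β × MRP = 3.8% + 0.8827 × 6.1% = 9.18%

9.18%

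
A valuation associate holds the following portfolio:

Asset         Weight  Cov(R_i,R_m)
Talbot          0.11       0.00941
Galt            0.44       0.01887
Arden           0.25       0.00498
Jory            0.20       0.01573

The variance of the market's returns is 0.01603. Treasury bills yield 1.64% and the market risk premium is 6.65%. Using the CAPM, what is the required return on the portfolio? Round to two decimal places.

7.34%

β_Talbot = 0.00941 / 0.01603 = 0.5870
β_Galt = 0.01887 / 0.01603 = 1.1772
β_Arden = 0.00498 / 0.01603 = 0.3107
β_Jory = 0.01573 / 0.01603 = 0.9813
β_P = Σ w_i β_i = 0.11×0.5870 + 0.44×1.1772 + 0.25×0.3107 + 0.20×0.9813 = 0.8565
E(R_P) = R_f + β_P × MRP = 1.64% + 0.8565 × 6.65% = 7.34%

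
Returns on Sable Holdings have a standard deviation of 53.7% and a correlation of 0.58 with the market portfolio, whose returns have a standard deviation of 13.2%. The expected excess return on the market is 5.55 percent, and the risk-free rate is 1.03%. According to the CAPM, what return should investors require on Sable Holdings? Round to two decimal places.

β = ρ × σ_i / σ_m = 0.58 × 53.7% / 13.2% = 2.3595
E(R) = 1.03% + 2.3595 × 5.55% = 14.13%

14.13%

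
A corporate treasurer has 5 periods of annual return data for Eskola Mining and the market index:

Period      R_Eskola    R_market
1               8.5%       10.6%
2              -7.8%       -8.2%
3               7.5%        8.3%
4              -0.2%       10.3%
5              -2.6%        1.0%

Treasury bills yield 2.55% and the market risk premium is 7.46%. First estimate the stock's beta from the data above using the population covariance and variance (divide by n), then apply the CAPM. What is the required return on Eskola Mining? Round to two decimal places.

7.97%

Mean R_i = (8.5 − 7.8 + 7.5 − 0.2 − 2.6) / 5 = 1.0800%
Mean R_m = (10.6 − 8.2 + 8.3 + 10.3 + 1.0) / 5 = 4.4000%
Σ(R_i − R̄_i)(R_m − R̄_m) = 187.8900  ⇒  Cov = 187.8900 / 5 = 37.5780
Σ(R_m − R̄_m)² = 258.7800  ⇒  Var(R_m) = 258.7800 / 5 = 51.7560
β = Cov / Var(R_m) = 37.5780 / 51.7560 = 0.7261
E(R) = R_f + β × MRP = 2.55% + 0.7261 × 7.46% = 7.97%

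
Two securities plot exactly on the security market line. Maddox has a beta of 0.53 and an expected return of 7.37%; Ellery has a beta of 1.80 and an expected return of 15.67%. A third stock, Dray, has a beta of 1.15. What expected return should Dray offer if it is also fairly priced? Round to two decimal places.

MRP (SML slope) = (15.67% − 7.37%) / (1.80 − 0.53) = 8.30% / 1.27 = 6.5354%
R_f (intercept) = 7.37% − 0.53 × 6.5354% = 3.9062%
E(R_Dray) = R_f + β × MRP = 3.9062% + 1.15 × 6.5354% = 11.42%

11.42%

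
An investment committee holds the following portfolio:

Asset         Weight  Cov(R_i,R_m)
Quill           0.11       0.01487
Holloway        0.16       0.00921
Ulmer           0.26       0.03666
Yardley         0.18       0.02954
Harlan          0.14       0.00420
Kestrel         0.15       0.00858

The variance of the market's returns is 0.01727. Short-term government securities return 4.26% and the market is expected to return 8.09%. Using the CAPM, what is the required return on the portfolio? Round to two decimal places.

β_Quill = 0.01487 / 0.01727 = 0.8610
β_Holloway = 0.00921 / 0.01727 = 0.5333
β_Ulmer = 0.03666 / 0.01727 = 2.1228
β_Yardley = 0.02954 / 0.01727 = 1.7105
β_Harlan = 0.00420 / 0.01727 = 0.2432
β_Kestrel = 0.00858 / 0.01727 = 0.4968
β_P = Σ w_i β_i = 0.11×0.8610 + 0.16×0.5333 + 0.26×2.1228 + 0.18×1.7105 + 0.14×0.2432 + 0.15×0.4968 = 1.1484
MRP = 8.09% − 4.26% = 3.83%
E(R_P) = R_f + β_P × MRP = 4.26% + 1.1484 × 3.83% = 8.66%

8.66%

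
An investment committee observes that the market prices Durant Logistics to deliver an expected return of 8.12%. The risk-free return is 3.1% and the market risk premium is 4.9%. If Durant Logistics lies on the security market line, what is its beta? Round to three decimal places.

1.024

β = (E(R) − R_f) / MRP = (8.12% − 3.1%) / 4.9% = 5.02% / 4.9% = 1.024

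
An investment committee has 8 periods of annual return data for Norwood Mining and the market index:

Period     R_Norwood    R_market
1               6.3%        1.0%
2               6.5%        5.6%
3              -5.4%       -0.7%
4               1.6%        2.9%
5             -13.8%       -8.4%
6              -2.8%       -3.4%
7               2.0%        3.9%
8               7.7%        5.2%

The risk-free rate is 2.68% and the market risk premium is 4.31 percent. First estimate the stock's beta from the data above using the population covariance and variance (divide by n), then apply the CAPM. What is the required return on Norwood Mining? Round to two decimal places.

8.65%

Mean R_i = (6.3 + 6.5 − 5.4 + 1.6 − 13.8 − 2.8 + 2.0 + 7.7) / 8 = 0.2625%
Mean R_m = (1.0 + 5.6 − 0.7 + 2.9 − 8.4 − 3.4 + 3.9 + 5.2) / 8 = 0.7625%
Σ(R_i − R̄_i)(R_m − R̄_m) = 222.7988  ⇒  Cov = 222.7988 / 8 = 27.8499
Σ(R_m − R̄_m)² = 160.9788  ⇒  Var(R_m) = 160.9788 / 8 = 20.1224
β = Cov / Var(R_m) = 27.8499 / 20.1224 = 1.3840
E(R) = R_f + β × MRP = 2.68% + 1.3840 × 4.31% = 8.65%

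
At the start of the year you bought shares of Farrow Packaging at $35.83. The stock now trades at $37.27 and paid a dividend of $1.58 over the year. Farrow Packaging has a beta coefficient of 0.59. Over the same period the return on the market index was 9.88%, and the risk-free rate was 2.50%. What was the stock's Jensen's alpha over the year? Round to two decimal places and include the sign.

+1.57%

Realised HPR = (P1 + D1 − P0) / P0 = (37.27 + 1.58 − 35.83) / 35.83 = 3.02 / 35.83 = 8.4287%
MRP = 9.88% − 2.50% = 7.38%
CAPM required = R_f + β·MRP = 2.50% + 0.59 × 7.38% = 6.8542%
α = realised − required = 8.4287% − 6.8542% = +1.57%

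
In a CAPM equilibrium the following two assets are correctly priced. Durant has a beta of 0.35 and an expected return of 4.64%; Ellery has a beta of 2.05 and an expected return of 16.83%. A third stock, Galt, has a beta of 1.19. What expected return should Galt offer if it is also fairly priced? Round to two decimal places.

MRP (SML slope) = (16.83% − 4.64%) / (2.05 − 0.35) = 12.19% / 1.70 = 7.1706%
R_f (intercept) = 4.64% − 0.35 × 7.1706% = 2.1303%
E(R_Galt) = R_f + β × MRP = 2.1303% + 1.19 × 7.1706% = 10.66%

10.66%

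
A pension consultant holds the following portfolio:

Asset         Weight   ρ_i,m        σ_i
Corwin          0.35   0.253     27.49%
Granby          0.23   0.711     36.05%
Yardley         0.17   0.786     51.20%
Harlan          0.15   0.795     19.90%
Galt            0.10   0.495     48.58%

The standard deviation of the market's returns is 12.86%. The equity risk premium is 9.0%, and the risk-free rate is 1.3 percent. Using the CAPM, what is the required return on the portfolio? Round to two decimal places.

15.26%

β_Corwin = 0.253 × 27.49% / 12.86% = 0.5408
β_Granby = 0.711 × 36.05% / 12.86% = 1.9931
β_Yardley = 0.786 × 51.20% / 12.86% = 3.1293
β_Harlan = 0.795 × 19.90% / 12.86% = 1.2302
β_Galt = 0.495 × 48.58% / 12.86% = 1.8699
β_P = Σ w_i β_i = 0.35×0.5408 + 0.23×1.9931 + 0.17×3.1293 + 0.15×1.2302 + 0.10×1.8699 = 1.5512
E(R_P) = R_f + β_P × MRP = 1.3% + 1.5512 × 9.0% = 15.26%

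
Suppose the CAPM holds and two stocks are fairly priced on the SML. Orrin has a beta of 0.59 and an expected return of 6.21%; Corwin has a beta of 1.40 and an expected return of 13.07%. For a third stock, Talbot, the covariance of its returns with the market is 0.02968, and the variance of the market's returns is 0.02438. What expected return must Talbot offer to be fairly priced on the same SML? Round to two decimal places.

11.52%

MRP = (13.07% − 6.21%) / (1.40 − 0.59) = 8.4691%
R_f = 6.21% − 0.59 × 8.4691% = 1.2132%
β_Talbot = Cov / Var(R_m) = 0.02968 / 0.02438 = 1.2174
E(R_Talbot) = R_f + β × MRP = 1.2132% + 1.2174 × 8.4691% = 11.52%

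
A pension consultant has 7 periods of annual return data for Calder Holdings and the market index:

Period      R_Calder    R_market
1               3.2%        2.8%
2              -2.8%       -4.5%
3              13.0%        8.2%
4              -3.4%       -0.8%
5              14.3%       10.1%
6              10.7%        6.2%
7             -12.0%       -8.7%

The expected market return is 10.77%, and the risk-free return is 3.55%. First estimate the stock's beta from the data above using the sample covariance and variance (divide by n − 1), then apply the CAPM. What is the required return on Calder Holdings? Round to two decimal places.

13.68%

Mean R_i = (3.2 − 2.8 + 13.0 − 3.4 + 14.3 + 10.7 − 12.0) / 7 = 3.2857%
Mean R_m = (2.8 − 4.5 + 8.2 − 0.8 + 10.1 + 6.2 − 8.7) / 7 = 1.9000%
Σ(R_i − R̄_i)(R_m − R̄_m) = 402.3500  ⇒  Cov = 402.3500 / 6 = 67.0583
Σ(R_m − R̄_m)² = 286.8400  ⇒  Var(R_m) = 286.8400 / 6 = 47.8067
β = Cov / Var(R_m) = 67.0583 / 47.8067 = 1.4027
MRP = 10.77% − 3.55% = 7.22%
E(R) = R_f + β × MRP = 3.55% + 1.4027 × 7.22% = 13.68%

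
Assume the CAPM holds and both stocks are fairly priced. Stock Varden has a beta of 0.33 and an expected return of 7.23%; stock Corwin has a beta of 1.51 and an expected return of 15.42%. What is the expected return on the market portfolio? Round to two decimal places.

11.88%

Both satisfy E(R) = R_f + β·MRP, so the slope of the SML is
MRP = (15.42% − 7.23%) / (1.51 − 0.33) = 8.19% / 1.18 = 6.9407%
R_f = E(R_Varden) − β_Varden·MRP = 7.23% − 0.33 × 6.9407% = 4.9396%
E(R_m) = R_f + MRP = 4.9396% + 6.9407% = 11.88%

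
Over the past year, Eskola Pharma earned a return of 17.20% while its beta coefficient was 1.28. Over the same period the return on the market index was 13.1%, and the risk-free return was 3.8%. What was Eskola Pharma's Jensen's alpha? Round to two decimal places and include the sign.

Market excess return = 13.1% − 3.8% = 9.30%
CAPM benchmark = R_f + β(R_m − R_f) = 3.8% + 1.28 × 9.3% = 15.7040%
α = actual − benchmark = 17.20% − 15.7040% = +1.50%

+1.50%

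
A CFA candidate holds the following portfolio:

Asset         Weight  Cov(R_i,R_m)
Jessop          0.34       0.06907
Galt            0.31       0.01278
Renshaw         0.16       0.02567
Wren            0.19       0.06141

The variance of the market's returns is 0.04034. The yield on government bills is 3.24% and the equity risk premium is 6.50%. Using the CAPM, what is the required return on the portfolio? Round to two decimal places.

β_Jessop = 0.06907 / 0.04034 = 1.7122
β_Galt = 0.01278 / 0.04034 = 0.3168
β_Renshaw = 0.02567 / 0.04034 = 0.6363
β_Wren = 0.06141 / 0.04034 = 1.5223
β_P = Σ w_i β_i = 0.34×1.7122 + 0.31×0.3168 + 0.16×0.6363 + 0.19×1.5223 = 1.0714
E(R_P) = R_f + β_P × MRP = 3.24% + 1.0714 × 6.50% = 10.20%

10.20%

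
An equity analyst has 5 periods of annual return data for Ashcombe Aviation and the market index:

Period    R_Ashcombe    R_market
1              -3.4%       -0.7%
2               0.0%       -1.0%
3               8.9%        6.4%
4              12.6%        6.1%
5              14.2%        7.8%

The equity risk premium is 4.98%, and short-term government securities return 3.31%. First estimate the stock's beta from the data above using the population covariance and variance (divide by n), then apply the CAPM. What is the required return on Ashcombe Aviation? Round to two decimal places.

12.17%

Mean R_i = (-3.4 + 0.0 + 8.9 + 12.6 + 14.2) / 5 = 6.4600%
Mean R_m = (-0.7 − 1.0 + 6.4 + 6.1 + 7.8) / 5 = 3.7200%
Σ(R_i − R̄_i)(R_m − R̄_m) = 126.8040  ⇒  Cov = 126.8040 / 5 = 25.3608
Σ(R_m − R̄_m)² = 71.3080  ⇒  Var(R_m) = 71.3080 / 5 = 14.2616
β = Cov / Var(R_m) = 25.3608 / 14.2616 = 1.7783
E(R) = R_f + β × MRP = 3.31% + 1.7783 × 4.98% = 12.17%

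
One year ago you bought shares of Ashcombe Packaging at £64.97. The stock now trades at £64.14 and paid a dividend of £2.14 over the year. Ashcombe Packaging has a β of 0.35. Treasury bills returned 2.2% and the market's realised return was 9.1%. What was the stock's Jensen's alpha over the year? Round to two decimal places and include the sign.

-2.60%

Realised HPR = (P1 + D1 − P0) / P0 = (64.14 + 2.14 − 64.97) / 64.97 = 1.31 / 64.97 = 2.0163%
MRP = 9.1% − 2.2% = 6.90%
CAPM required = R_f + β·MRP = 2.2% + 0.35 × 6.9% = 4.6150%
α = realised − required = 2.0163% − 4.6150% = -2.60%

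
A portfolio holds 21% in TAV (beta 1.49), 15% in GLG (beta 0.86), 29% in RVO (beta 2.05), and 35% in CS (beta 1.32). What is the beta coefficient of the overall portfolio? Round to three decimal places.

β_P = Σ w_i β_i = 0.21×1.49 + 0.15×0.86 + 0.29×2.05 + 0.35×1.32 = 1.4984

1.498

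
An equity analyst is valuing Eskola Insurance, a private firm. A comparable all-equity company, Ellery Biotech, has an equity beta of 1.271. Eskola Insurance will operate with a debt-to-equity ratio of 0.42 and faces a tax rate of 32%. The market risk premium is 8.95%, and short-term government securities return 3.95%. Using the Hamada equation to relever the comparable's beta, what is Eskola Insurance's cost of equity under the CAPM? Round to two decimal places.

18.57%

β_L = β_U × [1 + (1 − t)(D/E)] = 1.271 × [1 + (1 − 0.32) × 0.42]
    = 1.271 × [1 + 0.68 × 0.42] = 1.271 × 1.2856 = 1.6340
E(R) = R_f + β_L × MRP = 3.95% + 1.6340 × 8.95% = 18.57%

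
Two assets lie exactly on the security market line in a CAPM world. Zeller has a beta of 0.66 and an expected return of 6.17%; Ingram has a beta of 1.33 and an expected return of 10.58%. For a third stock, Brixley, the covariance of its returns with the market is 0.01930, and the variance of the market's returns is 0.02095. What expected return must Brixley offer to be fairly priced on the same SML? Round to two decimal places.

7.89%

MRP = (10.58% − 6.17%) / (1.33 − 0.66) = 6.5821%
R_f = 6.17% − 0.66 × 6.5821% = 1.8258%
β_Brixley = Cov / Var(R_m) = 0.01930 / 0.02095 = 0.9212
E(R_Brixley) = R_f + β × MRP = 1.8258% + 0.9212 × 6.5821% = 7.89%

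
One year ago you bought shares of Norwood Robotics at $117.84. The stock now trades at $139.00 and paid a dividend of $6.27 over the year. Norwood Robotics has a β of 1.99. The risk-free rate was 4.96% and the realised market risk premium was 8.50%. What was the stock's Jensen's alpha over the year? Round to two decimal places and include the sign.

Realised HPR = (P1 + D1 − P0) / P0 = (139.00 + 6.27 − 117.84) / 117.84 = 27.43 / 117.84 = 23.2773%
CAPM required = R_f + β·MRP = 4.96% + 1.99 × 8.50% = 21.8750%
α = realised − required = 23.2773% − 21.8750% = +1.40%

+1.40%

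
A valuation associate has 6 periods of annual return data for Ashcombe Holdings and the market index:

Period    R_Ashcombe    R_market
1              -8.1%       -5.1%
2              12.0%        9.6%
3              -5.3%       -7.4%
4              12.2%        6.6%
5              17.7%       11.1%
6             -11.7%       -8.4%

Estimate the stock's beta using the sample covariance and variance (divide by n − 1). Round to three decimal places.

1.371

Mean R_i = (-8.1 + 12.0 − 5.3 + 12.2 + 17.7 − 11.7) / 6 = 2.8000%
Mean R_m = (-5.1 + 9.6 − 7.4 + 6.6 + 11.1 − 8.4) / 6 = 1.0667%
Σ(R_i − R̄_i)(R_m − R̄_m) = 553.0800  ⇒  Cov = 553.0800 / 5 = 110.6160
Σ(R_m − R̄_m)² = 403.4333  ⇒  Var(R_m) = 403.4333 / 5 = 80.6867
β = Cov / Var(R_m) = 110.6160 / 80.6867 = 1.3709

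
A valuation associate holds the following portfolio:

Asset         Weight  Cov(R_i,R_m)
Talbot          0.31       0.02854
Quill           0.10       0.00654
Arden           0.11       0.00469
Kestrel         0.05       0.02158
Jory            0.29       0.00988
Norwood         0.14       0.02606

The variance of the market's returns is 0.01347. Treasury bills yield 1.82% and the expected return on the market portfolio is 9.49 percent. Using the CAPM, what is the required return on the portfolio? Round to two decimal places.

β_Talbot = 0.02854 / 0.01347 = 2.1188
β_Quill = 0.00654 / 0.01347 = 0.4855
β_Arden = 0.00469 / 0.01347 = 0.3482
β_Kestrel = 0.02158 / 0.01347 = 1.6021
β_Jory = 0.00988 / 0.01347 = 0.7335
β_Norwood = 0.02606 / 0.01347 = 1.9347
β_P = Σ w_i β_i = 0.31×2.1188 + 0.10×0.4855 + 0.11×0.3482 + 0.05×1.6021 + 0.29×0.7335 + 0.14×1.9347 = 1.3074
MRP = 9.49% − 1.82% = 7.67%
E(R_P) = R_f + β_P × MRP = 1.82% + 1.3074 × 7.67% = 11.85%

11.85%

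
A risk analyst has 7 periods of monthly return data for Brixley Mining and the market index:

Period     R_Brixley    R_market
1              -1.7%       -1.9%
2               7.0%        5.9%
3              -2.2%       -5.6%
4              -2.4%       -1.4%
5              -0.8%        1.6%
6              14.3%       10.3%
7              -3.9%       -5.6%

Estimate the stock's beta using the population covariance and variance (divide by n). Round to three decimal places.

Mean R_i = (-1.7 + 7.0 − 2.2 − 2.4 − 0.8 + 14.3 − 3.9) / 7 = 1.4714%
Mean R_m = (-1.9 + 5.9 − 5.6 − 1.4 + 1.6 + 10.3 − 5.6) / 7 = 0.4714%
Σ(R_i − R̄_i)(R_m − R̄_m) = 223.2043  ⇒  Cov = 223.2043 / 7 = 31.8863
Σ(R_m − R̄_m)² = 210.1943  ⇒  Var(R_m) = 210.1943 / 7 = 30.0278
β = Cov / Var(R_m) = 31.8863 / 30.0278 = 1.0619

1.062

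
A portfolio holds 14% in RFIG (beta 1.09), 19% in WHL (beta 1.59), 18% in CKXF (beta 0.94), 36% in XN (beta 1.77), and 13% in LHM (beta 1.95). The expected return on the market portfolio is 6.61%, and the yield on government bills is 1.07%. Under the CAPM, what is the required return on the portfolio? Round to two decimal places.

β_P = Σ w_i β_i = 0.14×1.09 + 0.19×1.59 + 0.18×0.94 + 0.36×1.77 + 0.13×1.95 = 1.5146
MRP = 6.61% − 1.07% = 5.54%
E(R_P) = R_f + β_P × MRP = 1.07% + 1.5146 × 5.54% = 9.46%

9.46%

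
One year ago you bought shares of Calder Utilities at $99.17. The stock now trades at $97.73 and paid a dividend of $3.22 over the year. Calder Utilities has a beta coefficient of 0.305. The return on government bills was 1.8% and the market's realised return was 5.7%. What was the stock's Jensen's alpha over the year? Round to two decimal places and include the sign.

Realised HPR = (P1 + D1 − P0) / P0 = (97.73 + 3.22 − 99.17) / 99.17 = 1.78 / 99.17 = 1.7949%
MRP = 5.7% − 1.8% = 3.90%
CAPM required = R_f + β·MRP = 1.8% + 0.305 × 3.9% = 2.9895%
α = realised − required = 1.7949% − 2.9895% = -1.19%

-1.19%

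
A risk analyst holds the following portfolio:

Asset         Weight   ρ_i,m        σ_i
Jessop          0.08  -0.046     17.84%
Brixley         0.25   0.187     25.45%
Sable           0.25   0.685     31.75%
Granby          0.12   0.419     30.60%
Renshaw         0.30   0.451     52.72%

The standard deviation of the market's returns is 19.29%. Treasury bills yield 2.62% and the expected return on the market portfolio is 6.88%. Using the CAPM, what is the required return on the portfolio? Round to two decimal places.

5.98%

β_Jessop = -0.046 × 17.84% / 19.29% = -0.0425
β_Brixley = 0.187 × 25.45% / 19.29% = 0.2467
β_Sable = 0.685 × 31.75% / 19.29% = 1.1275
β_Granby = 0.419 × 30.60% / 19.29% = 0.6647
β_Renshaw = 0.451 × 52.72% / 19.29% = 1.2326
β_P = Σ w_i β_i = 0.08×-0.0425 + 0.25×0.2467 + 0.25×1.1275 + 0.12×0.6647 + 0.30×1.2326 = 0.7897
MRP = 6.88% − 2.62% = 4.26%
E(R_P) = R_f + β_P × MRP = 2.62% + 0.7897 × 4.26% = 5.98%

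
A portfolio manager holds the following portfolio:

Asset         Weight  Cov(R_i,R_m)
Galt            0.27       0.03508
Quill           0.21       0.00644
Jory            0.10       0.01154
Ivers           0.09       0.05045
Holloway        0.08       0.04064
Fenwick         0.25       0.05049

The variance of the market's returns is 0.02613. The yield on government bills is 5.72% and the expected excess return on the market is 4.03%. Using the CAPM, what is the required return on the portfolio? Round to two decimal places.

β_Galt = 0.03508 / 0.02613 = 1.3425
β_Quill = 0.00644 / 0.02613 = 0.2465
β_Jory = 0.01154 / 0.02613 = 0.4416
β_Ivers = 0.05045 / 0.02613 = 1.9307
β_Holloway = 0.04064 / 0.02613 = 1.5553
β_Fenwick = 0.05049 / 0.02613 = 1.9323
β_P = Σ w_i β_i = 0.27×1.3425 + 0.21×0.2465 + 0.10×0.4416 + 0.09×1.9307 + 0.08×1.5553 + 0.25×1.9323 = 1.2397
E(R_P) = R_f + β_P × MRP = 5.72% + 1.2397 × 4.03% = 10.72%

10.72%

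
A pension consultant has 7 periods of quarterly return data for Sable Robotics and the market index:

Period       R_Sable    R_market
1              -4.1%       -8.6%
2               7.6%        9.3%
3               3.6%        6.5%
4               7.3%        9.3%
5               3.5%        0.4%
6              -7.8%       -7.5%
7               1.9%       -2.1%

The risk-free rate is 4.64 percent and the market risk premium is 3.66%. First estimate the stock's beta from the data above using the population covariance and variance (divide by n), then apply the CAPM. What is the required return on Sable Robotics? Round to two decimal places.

Mean R_i = (-4.1 + 7.6 + 3.6 + 7.3 + 3.5 − 7.8 + 1.9) / 7 = 1.7143%
Mean R_m = (-8.6 + 9.3 + 6.5 + 9.3 + 0.4 − 7.5 − 2.1) / 7 = 1.0429%
Σ(R_i − R̄_i)(R_m − R̄_m) = 240.6257  ⇒  Cov = 240.6257 / 7 = 34.3751
Σ(R_m − R̄_m)² = 342.3971  ⇒  Var(R_m) = 342.3971 / 7 = 48.9139
β = Cov / Var(R_m) = 34.3751 / 48.9139 = 0.7028
E(R) = R_f + β × MRP = 4.64% + 0.7028 × 3.66% = 7.21%

7.21%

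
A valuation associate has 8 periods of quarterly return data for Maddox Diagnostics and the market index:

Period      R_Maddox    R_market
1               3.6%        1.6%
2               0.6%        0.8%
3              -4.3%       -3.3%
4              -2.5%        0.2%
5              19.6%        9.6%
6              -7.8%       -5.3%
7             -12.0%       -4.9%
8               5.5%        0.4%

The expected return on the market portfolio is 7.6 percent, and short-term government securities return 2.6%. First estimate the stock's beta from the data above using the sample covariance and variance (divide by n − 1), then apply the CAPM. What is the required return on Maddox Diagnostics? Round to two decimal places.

Mean R_i = (3.6 + 0.6 − 4.3 − 2.5 + 19.6 − 7.8 − 12.0 + 5.5) / 8 = 0.3375%
Mean R_m = (1.6 + 0.8 − 3.3 + 0.2 + 9.6 − 5.3 − 4.9 + 0.4) / 8 = -0.1125%
Σ(R_i − R̄_i)(R_m − R̄_m) = 310.7338  ⇒  Cov = 310.7338 / 7 = 44.3905
Σ(R_m − R̄_m)² = 158.4488  ⇒  Var(R_m) = 158.4488 / 7 = 22.6355
β = Cov / Var(R_m) = 44.3905 / 22.6355 = 1.9611
MRP = 7.6% − 2.6% = 5.00%
E(R) = R_f + β × MRP = 2.6% + 1.9611 × 5.0% = 12.41%

12.41%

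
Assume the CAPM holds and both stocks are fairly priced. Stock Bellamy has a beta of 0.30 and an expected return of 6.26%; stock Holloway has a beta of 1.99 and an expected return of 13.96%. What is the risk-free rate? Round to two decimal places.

4.89%

Both satisfy E(R) = R_f + β·MRP, so the slope of the SML is
MRP = (13.96% − 6.26%) / (1.99 − 0.30) = 7.70% / 1.69 = 4.5562%
R_f = E(R_Bellamy) − β_Bellamy·MRP = 6.26% − 0.30 × 4.5562% = 4.8931%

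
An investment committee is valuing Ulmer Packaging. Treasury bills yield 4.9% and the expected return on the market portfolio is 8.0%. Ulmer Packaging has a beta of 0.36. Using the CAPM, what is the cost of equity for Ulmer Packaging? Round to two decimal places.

6.02%

Market risk premium = E(R_m) − R_f = 8.0% − 4.9% = 3.10%
E(R) = R_f + β × MRP = 4.9% + 0.36 × 3.1% = 6.02%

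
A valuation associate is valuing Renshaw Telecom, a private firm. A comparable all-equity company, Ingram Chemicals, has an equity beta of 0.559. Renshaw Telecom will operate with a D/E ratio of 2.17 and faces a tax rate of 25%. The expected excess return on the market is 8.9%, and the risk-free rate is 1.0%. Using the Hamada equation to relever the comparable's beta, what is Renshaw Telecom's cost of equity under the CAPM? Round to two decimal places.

14.07%

β_L = β_U × [1 + (1 − t)(D/E)] = 0.559 × [1 + (1 − 0.25) × 2.17]
    = 0.559 × [1 + 0.75 × 2.17] = 0.559 × 2.6275 = 1.4688
E(R) = R_f + β_L × MRP = 1.0% + 1.4688 × 8.9% = 14.07%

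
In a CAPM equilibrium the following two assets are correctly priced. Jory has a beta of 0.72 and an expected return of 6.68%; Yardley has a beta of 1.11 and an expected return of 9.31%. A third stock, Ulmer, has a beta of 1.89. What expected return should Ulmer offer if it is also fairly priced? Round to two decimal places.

MRP (SML slope) = (9.31% − 6.68%) / (1.11 − 0.72) = 2.63% / 0.39 = 6.7436%
R_f (intercept) = 6.68% − 0.72 × 6.7436% = 1.8246%
E(R_Ulmer) = R_f + β × MRP = 1.8246% + 1.89 × 6.7436% = 14.57%

14.57%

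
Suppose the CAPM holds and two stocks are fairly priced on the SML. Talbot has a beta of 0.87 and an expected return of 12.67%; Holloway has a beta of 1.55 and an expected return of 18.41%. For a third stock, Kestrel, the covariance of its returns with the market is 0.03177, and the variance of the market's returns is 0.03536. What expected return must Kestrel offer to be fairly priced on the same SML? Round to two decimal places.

MRP = (18.41% − 12.67%) / (1.55 − 0.87) = 8.4412%
R_f = 12.67% − 0.87 × 8.4412% = 5.3262%
β_Kestrel = Cov / Var(R_m) = 0.03177 / 0.03536 = 0.8985
E(R_Kestrel) = R_f + β × MRP = 5.3262% + 0.8985 × 8.4412% = 12.91%

12.91%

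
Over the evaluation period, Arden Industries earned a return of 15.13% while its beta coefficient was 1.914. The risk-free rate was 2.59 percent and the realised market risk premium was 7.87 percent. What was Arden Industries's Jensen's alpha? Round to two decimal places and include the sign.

CAPM benchmark = R_f + β(R_m − R_f) = 2.59% + 1.914 × 7.87% = 17.65318%
α = actual − benchmark = 15.13% − 17.65318% = -2.52%

-2.52%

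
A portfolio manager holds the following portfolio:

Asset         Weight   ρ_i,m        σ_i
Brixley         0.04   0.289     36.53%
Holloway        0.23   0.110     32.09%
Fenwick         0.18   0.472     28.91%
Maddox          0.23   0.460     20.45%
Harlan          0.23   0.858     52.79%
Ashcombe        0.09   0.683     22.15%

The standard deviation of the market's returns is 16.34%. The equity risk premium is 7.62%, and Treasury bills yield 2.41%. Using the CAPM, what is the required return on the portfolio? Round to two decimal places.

10.63%

β_Brixley = 0.289 × 36.53% / 16.34% = 0.6461
β_Holloway = 0.110 × 32.09% / 16.34% = 0.2160
β_Fenwick = 0.472 × 28.91% / 16.34% = 0.8351
β_Maddox = 0.460 × 20.45% / 16.34% = 0.5757
β_Harlan = 0.858 × 52.79% / 16.34% = 2.7720
β_Ashcombe = 0.683 × 22.15% / 16.34% = 0.9259
β_P = Σ w_i β_i = 0.04×0.6461 + 0.23×0.2160 + 0.18×0.8351 + 0.23×0.5757 + 0.23×2.7720 + 0.09×0.9259 = 1.0791
E(R_P) = R_f + β_P × MRP = 2.41% + 1.0791 × 7.62% = 10.63%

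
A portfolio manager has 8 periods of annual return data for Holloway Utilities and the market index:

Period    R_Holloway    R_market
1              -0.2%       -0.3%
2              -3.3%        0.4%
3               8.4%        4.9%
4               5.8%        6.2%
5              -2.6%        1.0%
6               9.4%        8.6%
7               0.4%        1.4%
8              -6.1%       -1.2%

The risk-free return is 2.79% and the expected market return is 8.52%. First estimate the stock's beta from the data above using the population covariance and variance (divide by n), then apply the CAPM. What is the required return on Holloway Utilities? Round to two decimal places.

Mean R_i = (-0.2 − 3.3 + 8.4 + 5.8 − 2.6 + 9.4 + 0.4 − 6.1) / 8 = 1.4750%
Mean R_m = (-0.3 + 0.4 + 4.9 + 6.2 + 1.0 + 8.6 + 1.4 − 1.2) / 8 = 2.6250%
Σ(R_i − R̄_i)(R_m − R̄_m) = 131.0050  ⇒  Cov = 131.0050 / 8 = 16.3756
Σ(R_m − R̄_m)² = 85.9350  ⇒  Var(R_m) = 85.9350 / 8 = 10.7419
β = Cov / Var(R_m) = 16.3756 / 10.7419 = 1.5245
MRP = 8.52% − 2.79% = 5.73%
E(R) = R_f + β × MRP = 2.79% + 1.5245 × 5.73% = 11.53%

11.53%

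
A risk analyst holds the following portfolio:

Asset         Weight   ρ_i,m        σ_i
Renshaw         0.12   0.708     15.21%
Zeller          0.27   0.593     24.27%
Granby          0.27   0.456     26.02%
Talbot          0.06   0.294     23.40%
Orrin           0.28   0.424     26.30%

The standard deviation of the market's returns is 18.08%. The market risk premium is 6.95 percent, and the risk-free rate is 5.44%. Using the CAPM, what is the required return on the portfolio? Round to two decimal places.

β_Renshaw = 0.708 × 15.21% / 18.08% = 0.5956
β_Zeller = 0.593 × 24.27% / 18.08% = 0.7960
β_Granby = 0.456 × 26.02% / 18.08% = 0.6563
β_Talbot = 0.294 × 23.40% / 18.08% = 0.3805
β_Orrin = 0.424 × 26.30% / 18.08% = 0.6168
β_P = Σ w_i β_i = 0.12×0.5956 + 0.27×0.7960 + 0.27×0.6563 + 0.06×0.3805 + 0.28×0.6168 = 0.6591
E(R_P) = R_f + β_P × MRP = 5.44% + 0.6591 × 6.95% = 10.02%

10.02%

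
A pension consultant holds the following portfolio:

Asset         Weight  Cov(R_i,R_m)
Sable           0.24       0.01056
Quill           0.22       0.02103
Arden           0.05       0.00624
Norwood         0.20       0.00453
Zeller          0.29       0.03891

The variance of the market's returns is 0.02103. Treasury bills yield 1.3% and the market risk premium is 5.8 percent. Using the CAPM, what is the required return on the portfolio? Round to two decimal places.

6.72%

β_Sable = 0.01056 / 0.02103 = 0.5021
β_Quill = 0.02103 / 0.02103 = 1.0000
β_Arden = 0.00624 / 0.02103 = 0.2967
β_Norwood = 0.00453 / 0.02103 = 0.2154
β_Zeller = 0.03891 / 0.02103 = 1.8502
β_P = Σ w_i β_i = 0.24×0.5021 + 0.22×1.0000 + 0.05×0.2967 + 0.20×0.2154 + 0.29×1.8502 = 0.9350
E(R_P) = R_f + β_P × MRP = 1.3% + 0.9350 × 5.8% = 6.72%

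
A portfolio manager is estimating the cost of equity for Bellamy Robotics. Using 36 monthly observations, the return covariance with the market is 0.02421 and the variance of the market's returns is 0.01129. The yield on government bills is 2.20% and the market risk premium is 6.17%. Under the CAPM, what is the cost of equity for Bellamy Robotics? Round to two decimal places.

15.43%

β = Cov(R_i, R_m) / Var(R_m) = 0.02421 / 0.01129 = 2.1444
E(R) = R_f + β × MRP = 2.20% + 2.1444 × 6.17% = 15.43%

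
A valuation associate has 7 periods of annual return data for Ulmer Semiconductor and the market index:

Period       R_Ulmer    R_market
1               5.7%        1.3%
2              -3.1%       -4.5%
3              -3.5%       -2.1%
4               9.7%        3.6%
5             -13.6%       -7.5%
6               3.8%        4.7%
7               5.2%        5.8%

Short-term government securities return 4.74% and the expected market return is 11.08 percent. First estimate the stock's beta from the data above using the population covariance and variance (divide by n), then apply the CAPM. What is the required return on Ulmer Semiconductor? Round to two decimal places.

13.67%

Mean R_i = (5.7 − 3.1 − 3.5 + 9.7 − 13.6 + 3.8 + 5.2) / 7 = 0.6000%
Mean R_m = (1.3 − 4.5 − 2.1 + 3.6 − 7.5 + 4.7 + 5.8) / 7 = 0.1857%
Σ(R_i − R̄_i)(R_m − R̄_m) = 212.8700  ⇒  Cov = 212.8700 / 7 = 30.4100
Σ(R_m − R̄_m)² = 151.0486  ⇒  Var(R_m) = 151.0486 / 7 = 21.5784
β = Cov / Var(R_m) = 30.4100 / 21.5784 = 1.4093
MRP = 11.08% − 4.74% = 6.34%
E(R) = R_f + β × MRP = 4.74% + 1.4093 × 6.34% = 13.67%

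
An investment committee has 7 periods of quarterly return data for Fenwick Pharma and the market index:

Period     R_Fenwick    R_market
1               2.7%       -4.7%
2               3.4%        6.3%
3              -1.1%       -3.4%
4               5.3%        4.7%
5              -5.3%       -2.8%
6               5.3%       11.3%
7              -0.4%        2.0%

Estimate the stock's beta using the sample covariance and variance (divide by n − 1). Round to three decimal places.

0.441

Mean R_i = (2.7 + 3.4 − 1.1 + 5.3 − 5.3 + 5.3 − 0.4) / 7 = 1.4143%
Mean R_m = (-4.7 + 6.3 − 3.4 + 4.7 − 2.8 + 11.3 + 2.0) / 7 = 1.9143%
Σ(R_i − R̄_i)(R_m − R̄_m) = 92.3586  ⇒  Cov = 92.3586 / 6 = 15.3931
Σ(R_m − R̄_m)² = 209.3086  ⇒  Var(R_m) = 209.3086 / 6 = 34.8848
β = Cov / Var(R_m) = 15.3931 / 34.8848 = 0.4413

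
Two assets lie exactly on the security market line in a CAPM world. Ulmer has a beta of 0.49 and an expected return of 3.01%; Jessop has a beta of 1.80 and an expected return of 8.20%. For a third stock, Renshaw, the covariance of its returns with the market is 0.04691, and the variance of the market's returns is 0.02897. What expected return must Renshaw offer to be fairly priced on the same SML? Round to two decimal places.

7.48%

MRP = (8.20% − 3.01%) / (1.80 − 0.49) = 3.9618%
R_f = 3.01% − 0.49 × 3.9618% = 1.0687%
β_Renshaw = Cov / Var(R_m) = 0.04691 / 0.02897 = 1.6193
E(R_Renshaw) = R_f + β × MRP = 1.0687% + 1.6193 × 3.9618% = 7.48%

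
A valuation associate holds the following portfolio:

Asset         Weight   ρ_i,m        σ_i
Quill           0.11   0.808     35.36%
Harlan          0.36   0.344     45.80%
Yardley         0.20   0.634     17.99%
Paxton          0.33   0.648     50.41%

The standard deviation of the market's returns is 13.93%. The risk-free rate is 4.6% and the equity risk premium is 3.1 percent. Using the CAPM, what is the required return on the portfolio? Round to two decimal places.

9.47%

β_Quill = 0.808 × 35.36% / 13.93% = 2.0510
β_Harlan = 0.344 × 45.80% / 13.93% = 1.1310
β_Yardley = 0.634 × 17.99% / 13.93% = 0.8188
β_Paxton = 0.648 × 50.41% / 13.93% = 2.3450
β_P = Σ w_i β_i = 0.11×2.0510 + 0.36×1.1310 + 0.20×0.8188 + 0.33×2.3450 = 1.5704
E(R_P) = R_f + β_P × MRP = 4.6% + 1.5704 × 3.1% = 9.47%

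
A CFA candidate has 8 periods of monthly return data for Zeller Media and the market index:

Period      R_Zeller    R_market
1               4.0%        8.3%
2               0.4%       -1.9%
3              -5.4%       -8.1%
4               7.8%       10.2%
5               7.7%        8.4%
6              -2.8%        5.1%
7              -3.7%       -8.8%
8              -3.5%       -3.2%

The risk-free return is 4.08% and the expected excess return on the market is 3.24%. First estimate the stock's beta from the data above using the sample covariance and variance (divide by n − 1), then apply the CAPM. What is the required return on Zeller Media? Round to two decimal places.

Mean R_i = (4.0 + 0.4 − 5.4 + 7.8 + 7.7 − 2.8 − 3.7 − 3.5) / 8 = 0.5625%
Mean R_m = (8.3 − 1.9 − 8.1 + 10.2 + 8.4 + 5.1 − 8.8 − 3.2) / 8 = 1.2500%
Σ(R_i − R̄_i)(R_m − R̄_m) = 244.2750  ⇒  Cov = 244.2750 / 7 = 34.8964
Σ(R_m − R̄_m)² = 413.9000  ⇒  Var(R_m) = 413.9000 / 7 = 59.1286
β = Cov / Var(R_m) = 34.8964 / 59.1286 = 0.5902
E(R) = R_f + β × MRP = 4.08% + 0.5902 × 3.24% = 5.99%

5.99%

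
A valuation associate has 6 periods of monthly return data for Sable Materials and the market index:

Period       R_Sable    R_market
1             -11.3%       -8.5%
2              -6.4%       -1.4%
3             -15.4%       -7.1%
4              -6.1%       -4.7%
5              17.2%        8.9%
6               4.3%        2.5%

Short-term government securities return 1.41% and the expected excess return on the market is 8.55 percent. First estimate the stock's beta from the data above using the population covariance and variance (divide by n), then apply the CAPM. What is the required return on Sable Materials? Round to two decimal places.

Mean R_i = (-11.3 − 6.4 − 15.4 − 6.1 + 17.2 + 4.3) / 6 = -2.9500%
Mean R_m = (-8.5 − 1.4 − 7.1 − 4.7 + 8.9 + 2.5) / 6 = -1.7167%
Σ(R_i − R̄_i)(R_m − R̄_m) = 376.4650  ⇒  Cov = 376.4650 / 6 = 62.7442
Σ(R_m − R̄_m)² = 214.4883  ⇒  Var(R_m) = 214.4883 / 6 = 35.7481
β = Cov / Var(R_m) = 62.7442 / 35.7481 = 1.7552
E(R) = R_f + β × MRP = 1.41% + 1.7552 × 8.55% = 16.42%

16.42%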